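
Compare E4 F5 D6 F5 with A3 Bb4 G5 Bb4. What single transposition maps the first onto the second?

down a perfect fifth

From E4 to A3 is 5 letter names — a fifth of some quality.
A3 to E4 is 7 semitones, which makes it a perfect fifth; the second version is lower, so the direction is down.
Checking another pair — F5 → Bb4 — gives the same interval.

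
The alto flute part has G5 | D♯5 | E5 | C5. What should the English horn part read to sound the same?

A5 E#5 F#5 D5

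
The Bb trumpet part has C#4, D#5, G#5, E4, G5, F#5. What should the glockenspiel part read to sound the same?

B1 C#3 F#3 D2 F3 E3

First find concert pitch: the Bb trumpet sounds a major second below written, so C#4 D#5 G#5 E4 G5 F#5 sounds B3 C#5 F#5 D4 F5 E5.
Then write for glockenspiel: it sounds a perfect fifteenth above written, so the part must be a perfect fifteenth below concert.
B3 → B1
C#5 → C#3
F#5 → F#3
D4 → D2
F5 → F3
E5 → E3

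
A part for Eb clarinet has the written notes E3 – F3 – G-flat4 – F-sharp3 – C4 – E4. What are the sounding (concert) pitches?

Written C4 on the Eb clarinet sounds as Eb4, a minor third higher; apply that shift to every note.
E3 becomes G3
F3 becomes Ab3
Gb4 becomes Bbb4
F#3 becomes A3
C4 becomes Eb4
E4 becomes G4

G3 Ab3 Bbb4 A3 Eb4 G4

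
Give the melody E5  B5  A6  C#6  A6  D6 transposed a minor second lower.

D#5 A#5 G#6 B#5 G#6 C#6

E5 -> D#5
B5 -> A#5
A6 -> G#6
C#6 -> B#5
A6 -> G#6
D6 -> C#6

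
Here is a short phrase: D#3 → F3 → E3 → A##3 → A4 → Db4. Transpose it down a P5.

D#3 down a perfect fifth is G#2.
A perfect fifth down from F3 gives Bb2.
A perfect fifth down from E3 gives A2.
A perfect fifth down from A##3 gives D##3.
A4: a fifth down reaches D, and 7 semitones makes it D4.
Db4: a fifth down reaches G, and 7 semitones makes it Gb3.

G#2 Bb2 A2 D##3 D4 Gb3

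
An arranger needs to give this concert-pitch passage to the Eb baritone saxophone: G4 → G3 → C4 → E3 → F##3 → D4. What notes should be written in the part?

E6 E5 A5 C#5 D##5 B5

Written C4 sounds as Eb2 on the Eb baritone saxophone, so concert pitches are written a major thirteenth up.
G4 becomes E6
G3 becomes E5
C4 becomes A5
E3 becomes C#5
F##3 becomes D##5
D4 becomes B5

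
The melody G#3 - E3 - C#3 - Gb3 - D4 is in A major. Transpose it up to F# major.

E#4 C#4 A#3 Eb4 B4

A major to F# major up is a major sixth, so every note moves up by that interval.
G#3 → E#4
E3 → C#4
C#3 → A#3
Gb3 → Eb4
D4 → B4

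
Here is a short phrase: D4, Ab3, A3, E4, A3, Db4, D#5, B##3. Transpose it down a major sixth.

D4 down a major sixth is F3.
Ab3 down a major sixth is Cb3.
A major sixth down from A3 gives C3.
E4 down a major sixth is G3.
A major sixth down from A3 gives C3.
Db4 down a major sixth is Fb3.
A major sixth down from D#5 gives F#4.
B##3: a sixth down reaches D, and 9 semitones makes it D##3.

F3 Cb3 C3 G3 C3 Fb3 F#4 D##3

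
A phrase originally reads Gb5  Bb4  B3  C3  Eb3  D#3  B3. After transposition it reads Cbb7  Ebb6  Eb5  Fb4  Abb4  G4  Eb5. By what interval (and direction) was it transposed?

up a diminished eleventh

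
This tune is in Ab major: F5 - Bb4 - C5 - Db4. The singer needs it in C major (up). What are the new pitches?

From Ab up to C is a major third; apply that to each pitch.
F5 → A5
Bb4 → D5
C5 → E5
Db4 → F4

A5 D5 E5 F4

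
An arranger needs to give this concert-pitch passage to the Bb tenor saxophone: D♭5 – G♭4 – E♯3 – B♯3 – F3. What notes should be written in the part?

Eb6 Ab5 F##4 C##5 G4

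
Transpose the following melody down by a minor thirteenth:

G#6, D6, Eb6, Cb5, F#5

G#6 down a minor thirteenth is B#4.
D6: a thirteenth down reaches F, and 20 semitones makes it F#4.
A minor thirteenth down from Eb6 gives G4.
A minor thirteenth down from Cb5 gives Eb3.
F#5: a thirteenth down reaches A, and 20 semitones makes it A#3.

B#4 F#4 G4 Eb3 A#3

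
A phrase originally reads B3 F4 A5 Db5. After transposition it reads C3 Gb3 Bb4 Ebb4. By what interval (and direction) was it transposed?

down a major seventh

From B3 to C3 is 7 letter names — a seventh of some quality.
C3 to B3 is 11 semitones, which makes it a major seventh; the second version is lower, so the direction is down.
Checking another pair — Db5 → Ebb4 — gives the same interval.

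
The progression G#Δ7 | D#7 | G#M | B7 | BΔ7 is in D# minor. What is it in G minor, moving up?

D# minor up to G minor is a diminished fourth; each chord root moves by that interval while the quality stays the same.
G#Δ7: root G# up a diminished fourth → C, giving CΔ7.
D#7: root D# up a diminished fourth → G, giving G7.
G#M: root G# up a diminished fourth → C, giving CM.
B7: root B up a diminished fourth → Eb, giving Eb7.
BΔ7: root B up a diminished fourth → Eb, giving EbΔ7.

CΔ7 G7 CM Eb7 EbΔ7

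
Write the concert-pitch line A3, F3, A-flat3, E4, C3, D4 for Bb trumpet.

B3 G3 Bb3 F#4 D3 E4

Written C4 sounds as Bb3 on the Bb trumpet, so concert pitches are written a major second up.
A3 -> B3
F3 -> G3
Ab3 -> Bb3
E4 -> F#4
C3 -> D3
D4 -> E4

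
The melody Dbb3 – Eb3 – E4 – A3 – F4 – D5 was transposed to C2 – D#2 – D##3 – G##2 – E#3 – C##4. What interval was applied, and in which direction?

From Dbb3 to C2 is 9 letter names — a ninth of some quality.
C2 to Dbb3 is 12 semitones, which makes it a diminished ninth; the second version is lower, so the direction is down.
Checking another pair — D5 → C##4 — gives the same interval.

down a diminished ninth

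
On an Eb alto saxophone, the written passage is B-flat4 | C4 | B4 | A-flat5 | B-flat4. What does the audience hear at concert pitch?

Db4 Eb3 D4 Cb5 Db4

The Eb alto saxophone sounds a major sixth below written, so transpose each written note down a major sixth.
Bb4 gives Db4
C4 gives Eb3
B4 gives D4
Ab5 gives Cb5
Bb4 gives Db4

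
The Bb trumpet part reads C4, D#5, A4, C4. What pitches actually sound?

The Bb trumpet sounds a major second below written, so transpose each written note down a major second.
C4 → Bb3
D#5 → C#5
A4 → G4
C4 → Bb3

Bb3 C#5 G4 Bb3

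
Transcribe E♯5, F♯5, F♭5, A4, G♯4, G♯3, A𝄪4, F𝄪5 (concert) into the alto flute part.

The alto flute sounds a perfect fourth below written, so the written part must be a perfect fourth above concert — transpose each note up.
E#5 → A#5
F#5 → B5
Fb5 → Bbb5
A4 → D5
G#4 → C#5
G#3 → C#4
A##4 → D##5
F##5 → B#5

A#5 B5 Bbb5 D5 C#5 C#4 D##5 B#5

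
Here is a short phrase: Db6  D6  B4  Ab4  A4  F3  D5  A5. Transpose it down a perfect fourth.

Db6: a fourth down reaches A, and 5 semitones makes it Ab5.
D6: a fourth down reaches A, and 5 semitones makes it A5.
A perfect fourth down from B4 gives F#4.
A perfect fourth down from Ab4 gives Eb4.
A4 down a perfect fourth is E4.
F3 down a perfect fourth is C3.
A perfect fourth down from D5 gives A4.
A5: a fourth down reaches E, and 5 semitones makes it E5.

Ab5 A5 F#4 Eb4 E4 C3 A4 E5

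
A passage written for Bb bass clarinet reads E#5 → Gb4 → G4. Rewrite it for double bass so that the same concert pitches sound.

First find concert pitch: the Bb bass clarinet sounds a major ninth below written, so E#5 Gb4 G4 sounds D#4 Fb3 F3.
Then write for double bass: it sounds a perfect octave below written, so the part must be a perfect octave above concert.
D#4 → D#5
Fb3 → Fb4
F3 → F4

D#5 Fb4 F4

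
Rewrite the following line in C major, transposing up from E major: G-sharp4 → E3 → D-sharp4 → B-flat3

From E up to C is a minor sixth; apply that to each pitch.
G#4 to E5
E3 to C4
D#4 to B4
Bb3 to Gb4

E5 C4 B4 Gb4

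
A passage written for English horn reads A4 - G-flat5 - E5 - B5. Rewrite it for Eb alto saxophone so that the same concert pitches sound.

First find concert pitch: the English horn sounds a perfect fifth below written, so A4 G-flat5 E5 B5 sounds D4 Cb5 A4 E5.
Then write for Eb alto saxophone: it sounds a major sixth below written, so the part must be a major sixth above concert.
D4 → B4
Cb5 → Ab5
A4 → F#5
E5 → C#6

B4 Ab5 F#5 C#6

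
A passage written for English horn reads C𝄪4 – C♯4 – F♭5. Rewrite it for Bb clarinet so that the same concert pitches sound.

G##3 G#3 Cb5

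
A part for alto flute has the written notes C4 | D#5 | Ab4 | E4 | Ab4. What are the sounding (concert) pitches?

G3 A#4 Eb4 B3 Eb4

The alto flute sounds a perfect fourth below written, so transpose each written note down a perfect fourth.
C4 gives G3
D#5 gives A#4
Ab4 gives Eb4
E4 gives B3
Ab4 gives Eb4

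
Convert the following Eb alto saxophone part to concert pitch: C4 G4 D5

Eb3 Bb3 F4

The Eb alto saxophone sounds a major sixth below written, so transpose each written note down a major sixth.
C4 -> Eb3
G4 -> Bb3
D5 -> F4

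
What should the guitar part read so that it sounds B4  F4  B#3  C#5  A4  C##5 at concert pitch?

B5 F5 B#4 C#6 A5 C##6

Written C4 sounds as C3 on the guitar, so concert pitches are written a perfect octave up.
B4 -> B5
F4 -> F5
B#3 -> B#4
C#5 -> C#6
A4 -> A5
C##5 -> C##6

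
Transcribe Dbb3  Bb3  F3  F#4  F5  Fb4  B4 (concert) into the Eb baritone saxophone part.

Bbb4 G5 D5 D#6 D7 Db6 G#6

Written C4 sounds as Eb2 on the Eb baritone saxophone, so concert pitches are written a major thirteenth up.
Dbb3 → Bbb4
Bb3 → G5
F3 → D5
F#4 → D#6
F5 → D7
Fb4 → Db6
B4 → G#6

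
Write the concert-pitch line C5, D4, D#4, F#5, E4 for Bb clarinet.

D5 E4 E#4 G#5 F#4

Written C4 sounds as Bb3 on the Bb clarinet, so concert pitches are written a major second up.
C5 gives D5
D4 gives E4
D#4 gives E#4
F#5 gives G#5
E4 gives F#4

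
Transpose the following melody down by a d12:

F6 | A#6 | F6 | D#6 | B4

B4 D##5 B4 G##4 E#3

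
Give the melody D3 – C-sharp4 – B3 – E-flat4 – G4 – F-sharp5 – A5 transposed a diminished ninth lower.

D3 gives C##2
C#4 gives B##2
B3 gives A##2
Eb4 gives D#3
G4 gives F##3
F#5 gives E##4
A5 gives G##4

C##2 B##2 A##2 D#3 F##3 E##4 G##4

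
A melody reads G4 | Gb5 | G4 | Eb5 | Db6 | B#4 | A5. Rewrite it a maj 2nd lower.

F4 Fb5 F4 Db5 Cb6 A#4 G5

A major second down from G4 gives F4.
Gb5 down a major second is Fb5.
G4 down a major second is F4.
Eb5 down a major second is Db5.
Db6: a second down reaches C, and 2 semitones makes it Cb6.
B#4: a second down reaches A, and 2 semitones makes it A#4.
A major second down from A5 gives G5.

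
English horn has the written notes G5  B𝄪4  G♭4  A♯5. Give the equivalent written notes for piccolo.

First find concert pitch: the English horn sounds a perfect fifth below written, so G5 B𝄪4 G♭4 A♯5 sounds C5 E##4 Cb4 D#5.
Then write for piccolo: it sounds a perfect octave above written, so the part must be a perfect octave below concert.
C5 → C4
E##4 → E##3
Cb4 → Cb3
D#5 → D#4

C4 E##3 Cb3 D#4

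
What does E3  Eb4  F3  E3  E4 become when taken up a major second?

F#3 F4 G3 F#3 F#4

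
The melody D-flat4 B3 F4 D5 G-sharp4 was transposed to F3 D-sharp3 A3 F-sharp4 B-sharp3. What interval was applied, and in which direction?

From Db4 to F3 is 6 letter names — a sixth of some quality.
F3 to Db4 is 8 semitones, which makes it a minor sixth; the second version is lower, so the direction is down.
Checking another pair — G#4 → B#3 — gives the same interval.

down a minor sixth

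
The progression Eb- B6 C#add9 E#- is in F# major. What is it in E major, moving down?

F# major down to E major is a major second; each chord root moves by that interval while the quality stays the same.
Eb-: root Eb down a major second → Db, giving Db-.
B6: root B down a major second → A, giving A6.
C#add9: root C# down a major second → B, giving Badd9.
E#-: root E# down a major second → D#, giving D#-.

Db- A6 Badd9 D#-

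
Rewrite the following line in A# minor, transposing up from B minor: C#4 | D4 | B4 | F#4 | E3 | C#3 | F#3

B#4 C#5 A#5 E#5 D#4 B#3 E#4

B minor to A# minor up is a major seventh, so every note moves up by that interval.
C#4 gives B#4
D4 gives C#5
B4 gives A#5
F#4 gives E#5
E3 gives D#4
C#3 gives B#3
F#3 gives E#4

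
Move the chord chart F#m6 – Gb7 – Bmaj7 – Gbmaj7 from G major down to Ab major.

Gm6 Abb7 Cmaj7 Abbmaj7

G major down to Ab major is a major seventh; each chord root moves by that interval while the quality stays the same.
F#m6: root F# down a major seventh → G, giving Gm6.
Gb7: root Gb down a major seventh → Abb, giving Abb7.
Bmaj7: root B down a major seventh → C, giving Cmaj7.
Gbmaj7: root Gb down a major seventh → Abb, giving Abbmaj7.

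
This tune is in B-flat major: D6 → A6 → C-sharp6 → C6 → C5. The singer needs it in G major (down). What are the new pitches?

B5 F#6 A#5 A5 A4

B-flat major to G major down is a minor third, so every note moves down by that interval.
D6 becomes B5
A6 becomes F#6
C#6 becomes A#5
C6 becomes A5
C5 becomes A4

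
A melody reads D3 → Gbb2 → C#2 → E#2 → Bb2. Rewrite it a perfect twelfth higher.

A perfect twelfth up from D3 gives A4.
Gbb2 up a perfect twelfth is Dbb4.
A perfect twelfth up from C#2 gives G#3.
E#2 up a perfect twelfth is B#3.
A perfect twelfth up from Bb2 gives F4.

A4 Dbb4 G#3 B#3 F4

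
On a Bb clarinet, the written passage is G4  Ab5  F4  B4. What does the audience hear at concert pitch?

F4 Gb5 Eb4 A4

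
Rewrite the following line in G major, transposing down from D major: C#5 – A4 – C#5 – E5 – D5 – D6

From D down to G is a perfect fifth; apply that to each pitch.
C#5 → F#4
A4 → D4
C#5 → F#4
E5 → A4
D5 → G4
D6 → G5

F#4 D4 F#4 A4 G4 G5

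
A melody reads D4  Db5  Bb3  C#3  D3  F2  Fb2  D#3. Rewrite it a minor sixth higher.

Bb4 Bbb5 Gb4 A3 Bb3 Db3 Dbb3 B3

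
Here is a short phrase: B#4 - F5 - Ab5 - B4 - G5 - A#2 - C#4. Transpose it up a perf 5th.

F##5 C6 Eb6 F#5 D6 E#3 G#4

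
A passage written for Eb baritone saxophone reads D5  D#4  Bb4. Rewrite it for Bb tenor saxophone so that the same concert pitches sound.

G4 G#3 Eb4

First find concert pitch: the Eb baritone saxophone sounds a major thirteenth below written, so D5 D#4 Bb4 sounds F3 F#2 Db3.
Then write for Bb tenor saxophone: it sounds a major ninth below written, so the part must be a major ninth above concert.
F3 → G4
F#2 → G#3
Db3 → Eb4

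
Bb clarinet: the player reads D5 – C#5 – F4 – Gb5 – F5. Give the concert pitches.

C5 B4 Eb4 Fb5 Eb5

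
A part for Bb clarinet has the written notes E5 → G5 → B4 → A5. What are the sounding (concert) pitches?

Written C4 on the Bb clarinet sounds as Bb3, a major second lower; apply that shift to every note.
E5 -> D5
G5 -> F5
B4 -> A4
A5 -> G5

D5 F5 A4 G5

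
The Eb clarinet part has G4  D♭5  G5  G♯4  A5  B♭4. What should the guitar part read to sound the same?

Bb5 Fb6 Bb6 B5 C7 Db6

First find concert pitch: the Eb clarinet sounds a minor third above written, so G4 D♭5 G5 G♯4 A5 B♭4 sounds Bb4 Fb5 Bb5 B4 C6 Db5.
Then write for guitar: it sounds a perfect octave below written, so the part must be a perfect octave above concert.
Bb4 → Bb5
Fb5 → Fb6
Bb5 → Bb6
B4 → B5
C6 → C7
Db5 → Db6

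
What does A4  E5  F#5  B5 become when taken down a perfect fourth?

E4 B4 C#5 F#5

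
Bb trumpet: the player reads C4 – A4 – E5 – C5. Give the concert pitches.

The Bb trumpet sounds a major second below written, so transpose each written note down a major second.
C4 -> Bb3
A4 -> G4
E5 -> D5
C5 -> Bb4

Bb3 G4 D5 Bb4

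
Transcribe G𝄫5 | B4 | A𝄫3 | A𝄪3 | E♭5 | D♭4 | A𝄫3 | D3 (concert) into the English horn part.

Dbb6 F#5 Ebb4 E##4 Bb5 Ab4 Ebb4 A3

Written C4 sounds as F3 on the English horn, so concert pitches are written a perfect fifth up.
Gbb5 gives Dbb6
B4 gives F#5
Abb3 gives Ebb4
A##3 gives E##4
Eb5 gives Bb5
Db4 gives Ab4
Abb3 gives Ebb4
D3 gives A3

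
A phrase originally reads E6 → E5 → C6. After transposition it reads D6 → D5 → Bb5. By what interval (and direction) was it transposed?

down a major second

From E6 to D6 is 2 letter names — a second of some quality.
D6 to E6 is 2 semitones, which makes it a major second; the second version is lower, so the direction is down.
Checking another pair — C6 → Bb5 — gives the same interval.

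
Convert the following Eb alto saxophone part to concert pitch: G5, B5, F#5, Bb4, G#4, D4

Bb4 D5 A4 Db4 B3 F3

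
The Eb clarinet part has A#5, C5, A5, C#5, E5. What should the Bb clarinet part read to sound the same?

D#6 F5 D6 F#5 A5

First find concert pitch: the Eb clarinet sounds a minor third above written, so A#5 C5 A5 C#5 E5 sounds C#6 Eb5 C6 E5 G5.
Then write for Bb clarinet: it sounds a major second below written, so the part must be a major second above concert.
C#6 → D#6
Eb5 → F5
C6 → D6
E5 → F#5
G5 → A5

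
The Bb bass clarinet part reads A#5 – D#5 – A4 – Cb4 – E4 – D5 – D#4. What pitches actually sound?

G#4 C#4 G3 Bbb2 D3 C4 C#3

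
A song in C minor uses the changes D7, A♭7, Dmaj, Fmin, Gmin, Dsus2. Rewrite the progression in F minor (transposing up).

G7 Db7 Gmaj Bbmin Cmin Gsus2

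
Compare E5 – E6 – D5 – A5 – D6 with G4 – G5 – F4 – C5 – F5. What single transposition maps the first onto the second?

From E5 to G4 is 6 letter names — a sixth of some quality.
G4 to E5 is 9 semitones, which makes it a major sixth; the second version is lower, so the direction is down.
Checking another pair — D6 → F5 — gives the same interval.

down a major sixth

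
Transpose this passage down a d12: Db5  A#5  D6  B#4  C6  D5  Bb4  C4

Db5 down a diminished twelfth is G3.
A diminished twelfth down from A#5 gives D##4.
A diminished twelfth down from D6 gives G#4.
B#4: a twelfth down reaches E, and 18 semitones makes it E##3.
C6: a twelfth down reaches F, and 18 semitones makes it F#4.
A diminished twelfth down from D5 gives G#3.
Bb4 down a diminished twelfth is E3.
C4 down a diminished twelfth is F#2.

G3 D##4 G#4 E##3 F#4 G#3 E3 F#2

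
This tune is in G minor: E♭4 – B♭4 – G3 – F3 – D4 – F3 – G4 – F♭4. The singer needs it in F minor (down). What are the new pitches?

From G down to F is a major second; apply that to each pitch.
Eb4 to Db4
Bb4 to Ab4
G3 to F3
F3 to Eb3
D4 to C4
F3 to Eb3
G4 to F4
Fb4 to Ebb4

Db4 Ab4 F3 Eb3 C4 Eb3 F4 Ebb4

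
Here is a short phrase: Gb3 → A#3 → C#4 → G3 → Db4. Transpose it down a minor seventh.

Ab2 B#2 D#3 A2 Eb3

Gb3 gives Ab2
A#3 gives B#2
C#4 gives D#3
G3 gives A2
Db4 gives Eb3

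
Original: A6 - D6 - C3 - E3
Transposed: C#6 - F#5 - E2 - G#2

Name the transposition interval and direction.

down a minor sixth

Take the first pair: A6 → C#6. A to C spans 6 letter names, so the interval is some kind of sixth.
C#6 to A6 is 8 semitones, which makes it a minor sixth; the second version is lower, so the direction is down.
Checking another pair — E3 → G#2 — gives the same interval.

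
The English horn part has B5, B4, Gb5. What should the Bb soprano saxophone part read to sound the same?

F#5 F#4 Db5

First find concert pitch: the English horn sounds a perfect fifth below written, so B5 B4 Gb5 sounds E5 E4 Cb5.
Then write for Bb soprano saxophone: it sounds a major second below written, so the part must be a major second above concert.
E5 → F#5
E4 → F#4
Cb5 → Db5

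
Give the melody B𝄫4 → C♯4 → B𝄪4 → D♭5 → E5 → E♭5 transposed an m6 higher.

A minor sixth up from Bbb4 gives Gbb5.
C#4: a sixth up reaches A, and 8 semitones makes it A4.
A minor sixth up from B##4 gives G##5.
A minor sixth up from Db5 gives Bbb5.
E5: a sixth up reaches C, and 8 semitones makes it C6.
Eb5 up a minor sixth is Cb6.

Gbb5 A4 G##5 Bbb5 C6 Cb6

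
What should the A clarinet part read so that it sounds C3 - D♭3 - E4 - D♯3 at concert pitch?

Eb3 Fb3 G4 F#3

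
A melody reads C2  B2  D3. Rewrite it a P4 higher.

F2 E3 G3

C2: a fourth up reaches F, and 5 semitones makes it F2.
B2 up a perfect fourth is E3.
D3: a fourth up reaches G, and 5 semitones makes it G3.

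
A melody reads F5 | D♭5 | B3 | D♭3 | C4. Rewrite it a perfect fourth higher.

Bb5 Gb5 E4 Gb3 F4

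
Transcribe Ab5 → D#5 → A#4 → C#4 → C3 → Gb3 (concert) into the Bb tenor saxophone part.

The Bb tenor saxophone sounds a major ninth below written, so the written part must be a major ninth above concert — transpose each note up.
Ab5 to Bb6
D#5 to E#6
A#4 to B#5
C#4 to D#5
C3 to D4
Gb3 to Ab4

Bb6 E#6 B#5 D#5 D4 Ab4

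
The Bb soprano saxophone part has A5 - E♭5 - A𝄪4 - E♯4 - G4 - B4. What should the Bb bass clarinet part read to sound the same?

A6 Eb6 A##5 E#5 G5 B5

First find concert pitch: the Bb soprano saxophone sounds a major second below written, so A5 E♭5 A𝄪4 E♯4 G4 B4 sounds G5 Db5 G##4 D#4 F4 A4.
Then write for Bb bass clarinet: it sounds a major ninth below written, so the part must be a major ninth above concert.
G5 → A6
Db5 → Eb6
G##4 → A##5
D#4 → E#5
F4 → G5
A4 → B5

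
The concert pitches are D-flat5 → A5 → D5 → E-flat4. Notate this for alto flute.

The alto flute sounds a perfect fourth below written, so the written part must be a perfect fourth above concert — transpose each note up.
Db5 to Gb5
A5 to D6
D5 to G5
Eb4 to Ab4

Gb5 D6 G5 Ab4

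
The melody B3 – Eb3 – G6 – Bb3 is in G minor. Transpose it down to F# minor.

A#3 D3 F#6 A3

From G down to F# is a minor second; apply that to each pitch.
B3 gives A#3
Eb3 gives D3
G6 gives F#6
Bb3 gives A3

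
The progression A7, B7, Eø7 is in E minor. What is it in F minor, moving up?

E minor up to F minor is a minor second; each chord root moves by that interval while the quality stays the same.
A7: root A up a minor second → Bb, giving Bb7.
B7: root B up a minor second → C, giving C7.
Eø7: root E up a minor second → F, giving Fø7.

Bb7 C7 Fø7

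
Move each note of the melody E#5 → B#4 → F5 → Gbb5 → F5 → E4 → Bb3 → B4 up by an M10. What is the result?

E#5 becomes G##6
B#4 becomes D##6
F5 becomes A6
Gbb5 becomes Bbb6
F5 becomes A6
E4 becomes G#5
Bb3 becomes D5
B4 becomes D#6

G##6 D##6 A6 Bbb6 A6 G#5 D5 D#6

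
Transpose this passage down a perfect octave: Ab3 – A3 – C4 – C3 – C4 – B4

Ab3: an octave down reaches A, and 12 semitones makes it Ab2.
A3: an octave down reaches A, and 12 semitones makes it A2.
C4 down a perfect octave is C3.
C3 down a perfect octave is C2.
C4 down a perfect octave is C3.
A perfect octave down from B4 gives B3.

Ab2 A2 C3 C2 C3 B3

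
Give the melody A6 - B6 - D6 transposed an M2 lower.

G6 A6 C6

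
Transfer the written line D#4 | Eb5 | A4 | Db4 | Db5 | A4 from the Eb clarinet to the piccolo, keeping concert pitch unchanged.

F#3 Gb4 C4 Fb3 Fb4 C4

First find concert pitch: the Eb clarinet sounds a minor third above written, so D#4 Eb5 A4 Db4 Db5 A4 sounds F#4 Gb5 C5 Fb4 Fb5 C5.
Then write for piccolo: it sounds a perfect octave above written, so the part must be a perfect octave below concert.
F#4 → F#3
Gb5 → Gb4
C5 → C4
Fb4 → Fb3
Fb5 → Fb4
C5 → C4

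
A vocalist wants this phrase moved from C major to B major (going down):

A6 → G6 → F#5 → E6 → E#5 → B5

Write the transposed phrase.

C major to B major down is a minor second, so every note moves down by that interval.
A6 to G#6
G6 to F#6
F#5 to E#5
E6 to D#6
E#5 to D##5
B5 to A#5

G#6 F#6 E#5 D#6 D##5 A#5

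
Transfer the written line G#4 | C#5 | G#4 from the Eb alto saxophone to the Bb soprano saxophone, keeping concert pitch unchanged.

First find concert pitch: the Eb alto saxophone sounds a major sixth below written, so G#4 C#5 G#4 sounds B3 E4 B3.
Then write for Bb soprano saxophone: it sounds a major second below written, so the part must be a major second above concert.
B3 → C#4
E4 → F#4
B3 → C#4

C#4 F#4 C#4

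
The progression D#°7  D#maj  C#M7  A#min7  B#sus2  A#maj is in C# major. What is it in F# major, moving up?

G#°7 G#maj F#M7 D#min7 E#sus2 D#maj

C# major up to F# major is a perfect fourth; each chord root moves by that interval while the quality stays the same.
D#°7: root D# up a perfect fourth → G#, giving G#°7.
D#maj: root D# up a perfect fourth → G#, giving G#maj.
C#M7: root C# up a perfect fourth → F#, giving F#M7.
A#min7: root A# up a perfect fourth → D#, giving D#min7.
B#sus2: root B# up a perfect fourth → E#, giving E#sus2.
A#maj: root A# up a perfect fourth → D#, giving D#maj.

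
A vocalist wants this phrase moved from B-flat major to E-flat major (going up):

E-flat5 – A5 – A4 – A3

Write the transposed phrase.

Ab5 D6 D5 D4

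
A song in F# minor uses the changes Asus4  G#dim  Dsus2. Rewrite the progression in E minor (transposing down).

F# minor down to E minor is a major second; each chord root moves by that interval while the quality stays the same.
Asus4: root A down a major second → G, giving Gsus4.
G#dim: root G# down a major second → F#, giving F#dim.
Dsus2: root D down a major second → C, giving Csus2.

Gsus4 F#dim Csus2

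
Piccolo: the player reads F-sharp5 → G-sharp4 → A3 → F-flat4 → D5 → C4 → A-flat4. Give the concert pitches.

F#6 G#5 A4 Fb5 D6 C5 Ab5

The piccolo sounds a perfect octave above written, so transpose each written note up a perfect octave.
F#5 gives F#6
G#4 gives G#5
A3 gives A4
Fb4 gives Fb5
D5 gives D6
C4 gives C5
Ab4 gives Ab5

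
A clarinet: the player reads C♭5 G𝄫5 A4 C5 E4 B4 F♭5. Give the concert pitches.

Ab4 Ebb5 F#4 A4 C#4 G#4 Db5

The A clarinet sounds a minor third below written, so transpose each written note down a minor third.
Cb5 to Ab4
Gbb5 to Ebb5
A4 to F#4
C5 to A4
E4 to C#4
B4 to G#4
Fb5 to Db5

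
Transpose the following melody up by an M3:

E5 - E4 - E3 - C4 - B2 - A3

G#5 G#4 G#3 E4 D#3 C#4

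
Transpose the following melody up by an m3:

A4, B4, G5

C5 D5 Bb5

A minor third up from A4 gives C5.
B4: a third up reaches D, and 3 semitones makes it D5.
G5 up a minor third is Bb5.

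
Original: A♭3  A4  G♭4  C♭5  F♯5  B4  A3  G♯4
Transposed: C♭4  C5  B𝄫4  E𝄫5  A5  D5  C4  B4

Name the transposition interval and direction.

up a minor third

Take the first pair: Ab3 → Cb4. A to C spans 3 letter names, so the interval is some kind of third.
Ab3 to Cb4 is 3 semitones, which makes it a minor third; the second version is higher, so the direction is up.
Checking another pair — G#4 → B4 — gives the same interval.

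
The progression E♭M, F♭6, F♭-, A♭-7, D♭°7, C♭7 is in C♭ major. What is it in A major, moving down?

C♭ major down to A major is a diminished third; each chord root moves by that interval while the quality stays the same.
E♭M: root E♭ down a diminished third → C#, giving C#M.
F♭6: root F♭ down a diminished third → D, giving D6.
F♭-: root F♭ down a diminished third → D, giving D-.
A♭-7: root A♭ down a diminished third → F#, giving F#-7.
D♭°7: root D♭ down a diminished third → B, giving B°7.
C♭7: root C♭ down a diminished third → A, giving A7.

C#M D6 D- F#-7 B°7 A7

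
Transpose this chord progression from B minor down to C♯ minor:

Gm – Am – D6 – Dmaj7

B minor down to C♯ minor is a minor seventh; each chord root moves by that interval while the quality stays the same.
Gm: root G down a minor seventh → A, giving Am.
Am: root A down a minor seventh → B, giving Bm.
D6: root D down a minor seventh → E, giving E6.
Dmaj7: root D down a minor seventh → E, giving Emaj7.

Am Bm E6 Emaj7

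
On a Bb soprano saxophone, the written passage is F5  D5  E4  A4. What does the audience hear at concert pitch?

Eb5 C5 D4 G4

Written C4 on the Bb soprano saxophone sounds as Bb3, a major second lower; apply that shift to every note.
F5 → Eb5
D5 → C5
E4 → D4
A4 → G4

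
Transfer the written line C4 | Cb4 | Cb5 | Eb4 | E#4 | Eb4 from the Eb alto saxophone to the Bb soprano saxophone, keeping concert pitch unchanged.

F3 Fb3 Fb4 Ab3 A#3 Ab3

First find concert pitch: the Eb alto saxophone sounds a major sixth below written, so C4 Cb4 Cb5 Eb4 E#4 Eb4 sounds Eb3 Ebb3 Ebb4 Gb3 G#3 Gb3.
Then write for Bb soprano saxophone: it sounds a major second below written, so the part must be a major second above concert.
Eb3 → F3
Ebb3 → Fb3
Ebb4 → Fb4
Gb3 → Ab3
G#3 → A#3
Gb3 → Ab3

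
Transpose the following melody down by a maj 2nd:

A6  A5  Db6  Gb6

A6 -> G6
A5 -> G5
Db6 -> Cb6
Gb6 -> Fb6

G6 G5 Cb6 Fb6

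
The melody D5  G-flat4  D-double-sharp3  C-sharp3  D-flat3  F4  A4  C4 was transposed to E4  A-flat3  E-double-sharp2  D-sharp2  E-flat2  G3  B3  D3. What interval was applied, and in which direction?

down a minor seventh

From D5 to E4 is 7 letter names — a seventh of some quality.
E4 to D5 is 10 semitones, which makes it a minor seventh; the second version is lower, so the direction is down.
Checking another pair — C4 → D3 — gives the same interval.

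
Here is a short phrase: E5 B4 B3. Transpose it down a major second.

D5 A4 A3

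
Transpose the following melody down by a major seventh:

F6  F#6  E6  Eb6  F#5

Gb5 G5 F5 Fb5 G4

F6: a seventh down reaches G, and 11 semitones makes it Gb5.
F#6 down a major seventh is G5.
E6 down a major seventh is F5.
A major seventh down from Eb6 gives Fb5.
F#5 down a major seventh is G4.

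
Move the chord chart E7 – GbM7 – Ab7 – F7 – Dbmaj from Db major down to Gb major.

A7 CbM7 Db7 Bb7 Gbmaj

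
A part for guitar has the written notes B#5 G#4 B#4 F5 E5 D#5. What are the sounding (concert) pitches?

B#4 G#3 B#3 F4 E4 D#4

Written C4 on the guitar sounds as C3, a perfect octave lower; apply that shift to every note.
B#5 gives B#4
G#4 gives G#3
B#4 gives B#3
F5 gives F4
E5 gives E4
D#5 gives D#4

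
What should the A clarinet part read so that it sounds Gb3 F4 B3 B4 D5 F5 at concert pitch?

Bbb3 Ab4 D4 D5 F5 Ab5

Written C4 sounds as A3 on the A clarinet, so concert pitches are written a minor third up.
Gb3 becomes Bbb3
F4 becomes Ab4
B3 becomes D4
B4 becomes D5
D5 becomes F5
F5 becomes Ab5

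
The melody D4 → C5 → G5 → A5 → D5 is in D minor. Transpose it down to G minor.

G3 F4 C5 D5 G4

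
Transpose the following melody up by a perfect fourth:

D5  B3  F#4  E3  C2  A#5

G5 E4 B4 A3 F2 D#6

D5 -> G5
B3 -> E4
F#4 -> B4
E3 -> A3
C2 -> F2
A#5 -> D#6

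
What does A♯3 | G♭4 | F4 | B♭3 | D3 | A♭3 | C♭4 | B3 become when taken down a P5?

D#3 Cb4 Bb3 Eb3 G2 Db3 Fb3 E3

A#3 gives D#3
Gb4 gives Cb4
F4 gives Bb3
Bb3 gives Eb3
D3 gives G2
Ab3 gives Db3
Cb4 gives Fb3
B3 gives E3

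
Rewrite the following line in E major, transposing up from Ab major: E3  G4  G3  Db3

From Ab up to E is an augmented fifth; apply that to each pitch.
E3 gives B#3
G4 gives D#5
G3 gives D#4
Db3 gives A3

B#3 D#5 D#4 A3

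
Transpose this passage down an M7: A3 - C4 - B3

A3 gives Bb2
C4 gives Db3
B3 gives C3

Bb2 Db3 C3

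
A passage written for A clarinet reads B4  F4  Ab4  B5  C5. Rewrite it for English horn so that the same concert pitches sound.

D#5 A4 C5 D#6 E5

First find concert pitch: the A clarinet sounds a minor third below written, so B4 F4 Ab4 B5 C5 sounds G#4 D4 F4 G#5 A4.
Then write for English horn: it sounds a perfect fifth below written, so the part must be a perfect fifth above concert.
G#4 → D#5
D4 → A4
F4 → C5
G#5 → D#6
A4 → E5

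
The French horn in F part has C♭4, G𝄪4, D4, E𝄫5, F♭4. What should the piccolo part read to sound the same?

Fb2 C##3 G2 Abb3 Bbb2

First find concert pitch: the French horn in F sounds a perfect fifth below written, so C♭4 G𝄪4 D4 E𝄫5 F♭4 sounds Fb3 C##4 G3 Abb4 Bbb3.
Then write for piccolo: it sounds a perfect octave above written, so the part must be a perfect octave below concert.
Fb3 → Fb2
C##4 → C##3
G3 → G2
Abb4 → Abb3
Bbb3 → Bbb2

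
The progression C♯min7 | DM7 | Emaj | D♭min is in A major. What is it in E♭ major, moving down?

Gmin7 AbM7 Bbmaj Abbmin

A major down to E♭ major is an augmented fourth; each chord root moves by that interval while the quality stays the same.
C♯min7: root C♯ down an augmented fourth → G, giving Gmin7.
DM7: root D down an augmented fourth → Ab, giving AbM7.
Emaj: root E down an augmented fourth → Bb, giving Bbmaj.
D♭min: root D♭ down an augmented fourth → Abb, giving Abbmin.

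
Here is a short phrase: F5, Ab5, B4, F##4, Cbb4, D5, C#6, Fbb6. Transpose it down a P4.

C5 Eb5 F#4 C##4 Gbb3 A4 G#5 Cbb6

A perfect fourth down from F5 gives C5.
Ab5: a fourth down reaches E, and 5 semitones makes it Eb5.
B4 down a perfect fourth is F#4.
F##4 down a perfect fourth is C##4.
Cbb4 down a perfect fourth is Gbb3.
A perfect fourth down from D5 gives A4.
C#6 down a perfect fourth is G#5.
Fbb6 down a perfect fourth is Cbb6.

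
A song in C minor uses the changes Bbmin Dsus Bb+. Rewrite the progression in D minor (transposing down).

Cmin Esus C+

C minor down to D minor is a minor seventh; each chord root moves by that interval while the quality stays the same.
Bbmin: root Bb down a minor seventh → C, giving Cmin.
Dsus: root D down a minor seventh → E, giving Esus.
Bb+: root Bb down a minor seventh → C, giving C+.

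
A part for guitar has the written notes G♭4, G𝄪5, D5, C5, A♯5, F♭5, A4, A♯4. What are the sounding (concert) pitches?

Gb3 G##4 D4 C4 A#4 Fb4 A3 A#3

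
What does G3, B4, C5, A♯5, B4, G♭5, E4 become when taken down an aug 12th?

Cb2 Eb3 Fb3 D4 Eb3 Cbb4 Ab2

G3: a twelfth down reaches C, and 20 semitones makes it Cb2.
B4 down an augmented twelfth is Eb3.
C5 down an augmented twelfth is Fb3.
An augmented twelfth down from A#5 gives D4.
An augmented twelfth down from B4 gives Eb3.
Gb5: a twelfth down reaches C, and 20 semitones makes it Cbb4.
E4: a twelfth down reaches A, and 20 semitones makes it Ab2.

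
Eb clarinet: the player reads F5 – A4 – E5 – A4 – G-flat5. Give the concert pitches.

Ab5 C5 G5 C5 Bbb5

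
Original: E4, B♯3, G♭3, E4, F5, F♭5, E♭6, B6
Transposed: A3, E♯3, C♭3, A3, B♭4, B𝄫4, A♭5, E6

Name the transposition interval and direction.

down a perfect fifth

From E4 to A3 is 5 letter names — a fifth of some quality.
A3 to E4 is 7 semitones, which makes it a perfect fifth; the second version is lower, so the direction is down.
Checking another pair — B6 → E6 — gives the same interval.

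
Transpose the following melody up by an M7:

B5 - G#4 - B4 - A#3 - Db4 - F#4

A#6 F##5 A#5 G##4 C5 E#5

B5 up a major seventh is A#6.
G#4: a seventh up reaches F, and 11 semitones makes it F##5.
B4 up a major seventh is A#5.
A major seventh up from A#3 gives G##4.
A major seventh up from Db4 gives C5.
F#4: a seventh up reaches E, and 11 semitones makes it E#5.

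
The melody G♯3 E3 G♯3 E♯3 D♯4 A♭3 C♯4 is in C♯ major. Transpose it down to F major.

From C♯ down to F is an augmented fifth; apply that to each pitch.
G#3 gives C3
E3 gives Ab2
G#3 gives C3
E#3 gives A2
D#4 gives G3
Ab3 gives Dbb3
C#4 gives F3

C3 Ab2 C3 A2 G3 Dbb3 F3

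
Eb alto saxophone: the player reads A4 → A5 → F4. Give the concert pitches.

C4 C5 Ab3

The Eb alto saxophone sounds a major sixth below written, so transpose each written note down a major sixth.
A4 becomes C4
A5 becomes C5
F4 becomes Ab3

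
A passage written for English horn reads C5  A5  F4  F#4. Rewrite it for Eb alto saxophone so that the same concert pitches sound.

D5 B5 G4 G#4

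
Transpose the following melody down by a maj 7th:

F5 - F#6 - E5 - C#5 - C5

Gb4 G5 F4 D4 Db4

F5 to Gb4
F#6 to G5
E5 to F4
C#5 to D4
C5 to Db4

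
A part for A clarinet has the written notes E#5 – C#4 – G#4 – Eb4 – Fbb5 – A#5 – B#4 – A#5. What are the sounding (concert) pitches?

The A clarinet sounds a minor third below written, so transpose each written note down a minor third.
E#5 gives C##5
C#4 gives A#3
G#4 gives E#4
Eb4 gives C4
Fbb5 gives Dbb5
A#5 gives F##5
B#4 gives G##4
A#5 gives F##5

C##5 A#3 E#4 C4 Dbb5 F##5 G##4 F##5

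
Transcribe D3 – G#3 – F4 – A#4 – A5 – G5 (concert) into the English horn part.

A3 D#4 C5 E#5 E6 D6

Written C4 sounds as F3 on the English horn, so concert pitches are written a perfect fifth up.
D3 becomes A3
G#3 becomes D#4
F4 becomes C5
A#4 becomes E#5
A5 becomes E6
G5 becomes D6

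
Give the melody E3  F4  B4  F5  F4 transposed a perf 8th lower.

E2 F3 B3 F4 F3

A perfect octave down from E3 gives E2.
F4: an octave down reaches F, and 12 semitones makes it F3.
B4: an octave down reaches B, and 12 semitones makes it B3.
F5 down a perfect octave is F4.
F4: an octave down reaches F, and 12 semitones makes it F3.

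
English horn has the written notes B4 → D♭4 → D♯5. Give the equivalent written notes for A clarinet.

First find concert pitch: the English horn sounds a perfect fifth below written, so B4 D♭4 D♯5 sounds E4 Gb3 G#4.
Then write for A clarinet: it sounds a minor third below written, so the part must be a minor third above concert.
E4 → G4
Gb3 → Bbb3
G#4 → B4

G4 Bbb3 B4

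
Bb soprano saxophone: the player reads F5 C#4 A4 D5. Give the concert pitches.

Written C4 on the Bb soprano saxophone sounds as Bb3, a major second lower; apply that shift to every note.
F5 gives Eb5
C#4 gives B3
A4 gives G4
D5 gives C5

Eb5 B3 G4 C5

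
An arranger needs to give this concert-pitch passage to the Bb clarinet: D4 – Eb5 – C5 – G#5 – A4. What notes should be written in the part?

E4 F5 D5 A#5 B4

The Bb clarinet sounds a major second below written, so the written part must be a major second above concert — transpose each note up.
D4 → E4
Eb5 → F5
C5 → D5
G#5 → A#5
A4 → B4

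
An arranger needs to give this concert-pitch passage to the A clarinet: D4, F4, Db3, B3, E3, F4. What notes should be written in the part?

Written C4 sounds as A3 on the A clarinet, so concert pitches are written a minor third up.
D4 → F4
F4 → Ab4
Db3 → Fb3
B3 → D4
E3 → G3
F4 → Ab4

F4 Ab4 Fb3 D4 G3 Ab4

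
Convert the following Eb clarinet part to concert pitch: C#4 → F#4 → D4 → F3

Written C4 on the Eb clarinet sounds as Eb4, a minor third higher; apply that shift to every note.
C#4 gives E4
F#4 gives A4
D4 gives F4
F3 gives Ab3

E4 A4 F4 Ab3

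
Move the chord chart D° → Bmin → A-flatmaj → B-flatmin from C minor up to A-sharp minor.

C minor up to A-sharp minor is an augmented sixth; each chord root moves by that interval while the quality stays the same.
D°: root D up an augmented sixth → B#, giving B#°.
Bmin: root B up an augmented sixth → G##, giving G##min.
A-flatmaj: root A-flat up an augmented sixth → F#, giving F#maj.
B-flatmin: root B-flat up an augmented sixth → G#, giving G#min.

B#° G##min F#maj G#min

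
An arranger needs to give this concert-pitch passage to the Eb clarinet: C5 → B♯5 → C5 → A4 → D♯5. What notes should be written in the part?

The Eb clarinet sounds a minor third above written, so the written part must be a minor third below concert — transpose each note down.
C5 to A4
B#5 to G##5
C5 to A4
A4 to F#4
D#5 to B#4

A4 G##5 A4 F#4 B#4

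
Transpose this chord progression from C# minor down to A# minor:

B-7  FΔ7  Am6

C# minor down to A# minor is a minor third; each chord root moves by that interval while the quality stays the same.
B-7: root B down a minor third → G#, giving G#-7.
FΔ7: root F down a minor third → D, giving DΔ7.
Am6: root A down a minor third → F#, giving F#m6.

G#-7 DΔ7 F#m6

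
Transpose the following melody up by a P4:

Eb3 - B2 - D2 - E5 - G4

Eb3: a fourth up reaches A, and 5 semitones makes it Ab3.
B2: a fourth up reaches E, and 5 semitones makes it E3.
A perfect fourth up from D2 gives G2.
E5 up a perfect fourth is A5.
G4: a fourth up reaches C, and 5 semitones makes it C5.

Ab3 E3 G2 A5 C5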